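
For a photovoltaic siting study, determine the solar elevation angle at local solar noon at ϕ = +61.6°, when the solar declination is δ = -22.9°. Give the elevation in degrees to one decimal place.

At local noon the hour angle is zero, so the zenith angle equals |ϕ − δ| = |+61.6° − (-22.900°)| = 84.500°.
Elevation = 90° − 84.500° = 5.5°.

5.5°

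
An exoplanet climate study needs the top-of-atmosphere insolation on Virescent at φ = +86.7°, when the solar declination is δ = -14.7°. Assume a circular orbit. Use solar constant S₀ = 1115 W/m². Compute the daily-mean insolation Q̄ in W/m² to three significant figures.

Q̄ ≈ 0.00 W/m²

cos H₀ = −tan(+86.7°) tan(-14.700°) = 4.5499 ≥ 1 ⇒ polar night, H₀ = 0 and Q̄ = 0.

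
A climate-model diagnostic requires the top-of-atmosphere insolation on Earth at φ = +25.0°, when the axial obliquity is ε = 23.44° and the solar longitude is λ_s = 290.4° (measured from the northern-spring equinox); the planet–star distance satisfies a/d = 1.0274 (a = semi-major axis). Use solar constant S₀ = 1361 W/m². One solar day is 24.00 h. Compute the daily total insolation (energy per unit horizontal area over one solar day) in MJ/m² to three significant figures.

24.0 MJ/m²

Solar declination: sin δ = sin ε · sin λ_s = sin 23.44° × sin 290.4° = -0.37284, so δ = -21.891°.
cos H₀ = −tan(+25.0°) tan(-21.891°) = 0.1874, H₀ = 1.3823 rad.
Bracket: H₀ sin φ sin δ + cos φ cos δ sin H₀ = 1.3823×0.42262×-0.37284 + 0.90631×0.92790×0.98229 = -0.217809 + 0.826072 = 0.608263.
Inverse-square distance factor (a/d)² = 1.0274² = 1.055551.
Q̄ = (S₀/π) × 1.055551 × [bracket] = (1361/π) × 1.055551 × 0.608263 = 278.15 W/m².
Daily total = Q̄ × 24.00 h × 3600 s/h = 278.15 × 24.00 × 3600 / 10⁶ = 24.03 MJ/m².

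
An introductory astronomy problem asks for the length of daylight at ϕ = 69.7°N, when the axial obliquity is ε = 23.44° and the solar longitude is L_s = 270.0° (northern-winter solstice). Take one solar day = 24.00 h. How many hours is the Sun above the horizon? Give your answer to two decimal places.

0.00 h

Solar declination: sin δ = sin ε · sin L_s = sin 23.44° × sin 270.0° = -0.39779, so δ = -23.440°.
cos h₀ = −tan ϕ · tan δ = 1.1721 ≥ 1, so the Sun never rises (polar night) and h₀ = 0.
Daylight = 2h₀/(2π) × 24.00 h = (0.0000/π) × 24.00 = 0.00 h.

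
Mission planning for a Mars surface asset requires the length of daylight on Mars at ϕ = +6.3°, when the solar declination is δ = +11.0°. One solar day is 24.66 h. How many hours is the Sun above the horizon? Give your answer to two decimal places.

cos h₀ = −tan ϕ · tan δ = −tan(+6.3°) × tan(+11.000°) = -0.0215, so h₀ = 1.5923 rad = 91.23°.
Daylight = 2h₀/(2π) × 24.66 h = (1.5923/π) × 24.66 = 12.50 h.

12.50 h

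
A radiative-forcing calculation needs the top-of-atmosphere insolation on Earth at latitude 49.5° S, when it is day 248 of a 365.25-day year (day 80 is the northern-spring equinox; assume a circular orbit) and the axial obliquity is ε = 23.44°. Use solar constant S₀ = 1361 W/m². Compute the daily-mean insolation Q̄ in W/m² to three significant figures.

Solar longitude: λ_s = 360° × (248 − 80)/365.25 = 165.585°.
sin δ = sin 23.44° × sin 165.585° = 0.09903, so δ = +5.683°.
cos H₀ = −tan(-49.5°) tan(+5.683°) = 0.1165, H₀ = 1.4540 rad.
Bracket: H₀ sin φ sin δ + cos φ cos δ sin H₀ = 1.4540×-0.76041×0.09903 + 0.64945×0.99508×0.99319 = -0.109491 + 0.641854 = 0.532363.
Q̄ = (S₀/π) × [bracket] = (1361/π) × 0.532363 = 230.6 W/m².

Q̄ ≈ 231 W/m²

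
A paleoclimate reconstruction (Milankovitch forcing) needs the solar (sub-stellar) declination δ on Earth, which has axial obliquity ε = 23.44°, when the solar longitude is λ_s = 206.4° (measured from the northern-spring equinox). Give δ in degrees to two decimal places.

δ = -10.19°

sin δ = sin ε · sin λ_s = sin 23.44° × sin 206.4° = -0.176871.
δ = arcsin(-0.176871) = -10.19°.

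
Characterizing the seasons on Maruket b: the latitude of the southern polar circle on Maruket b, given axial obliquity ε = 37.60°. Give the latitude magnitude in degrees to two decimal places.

52.40°

The polar circle is the lowest latitude that experiences at least one full rotation of continuous darkness at the northern-summer solstice; it lies at |φ| = 90° − ε = 90° − 37.60° = 52.40°.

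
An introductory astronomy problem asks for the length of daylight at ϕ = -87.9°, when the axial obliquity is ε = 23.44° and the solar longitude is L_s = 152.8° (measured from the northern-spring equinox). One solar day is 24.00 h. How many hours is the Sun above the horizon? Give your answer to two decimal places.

0.00 h

Solar declination: sin δ = sin ε · sin L_s = sin 23.44° × sin 152.8° = 0.18183, so δ = +10.476°.
cos h₀ = −tan ϕ · tan δ = 5.0428 ≥ 1, so the Sun never rises (polar night) and h₀ = 0.
Daylight = 2h₀/(2π) × 24.00 h = (0.0000/π) × 24.00 = 0.00 h.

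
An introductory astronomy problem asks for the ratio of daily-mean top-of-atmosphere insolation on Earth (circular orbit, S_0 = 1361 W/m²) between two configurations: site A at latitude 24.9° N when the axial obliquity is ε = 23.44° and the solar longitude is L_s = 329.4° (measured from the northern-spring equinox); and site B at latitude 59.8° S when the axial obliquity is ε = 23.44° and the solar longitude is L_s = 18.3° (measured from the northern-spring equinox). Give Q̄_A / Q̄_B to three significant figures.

— Configuration A (ϕ=+24.9°):
Solar declination: sin δ = sin ε · sin L_s = sin 23.44° × sin 329.4° = -0.20249, so δ = -11.683°.
cos h₀ = −tan(+24.9°) tan(-11.683°) = 0.0960, h₀ = 1.4747 rad.
Bracket: h₀ sin ϕ sin δ + cos ϕ cos δ sin h₀ = 1.4747×0.42104×-0.20249 + 0.90704×0.97928×0.99538 = -0.125728 + 0.884142 = 0.758414.
Q̄ = (S_0/π) × [bracket] = (1361/π) × 0.758414 = 328.56 W/m².
— Configuration B (ϕ=-59.8°):
Solar declination: sin δ = sin ε · sin L_s = sin 23.44° × sin 18.3° = 0.12490, so δ = +7.175°.
cos h₀ = −tan(-59.8°) tan(+7.175°) = 0.2163, h₀ = 1.3528 rad.
Bracket: h₀ sin ϕ sin δ + cos ϕ cos δ sin h₀ = 1.3528×-0.86427×0.12490 + 0.50302×0.99217×0.97633 = -0.146031 + 0.487268 = 0.341237.
Q̄ = (S_0/π) × [bracket] = (1361/π) × 0.341237 = 147.83 W/m².
Ratio Q̄_A / Q̄_B = 328.56 / 147.83 = 2.223.

Q̄_A / Q̄_B ≈ 2.22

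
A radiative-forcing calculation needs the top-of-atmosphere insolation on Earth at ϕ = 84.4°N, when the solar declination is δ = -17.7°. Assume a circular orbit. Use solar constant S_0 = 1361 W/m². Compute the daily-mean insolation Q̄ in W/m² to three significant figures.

Q̄ ≈ 0.00 W/m²

cos h₀ = −tan(+84.4°) tan(-17.700°) = 3.2548 ≥ 1 ⇒ polar night, h₀ = 0 and Q̄ = 0.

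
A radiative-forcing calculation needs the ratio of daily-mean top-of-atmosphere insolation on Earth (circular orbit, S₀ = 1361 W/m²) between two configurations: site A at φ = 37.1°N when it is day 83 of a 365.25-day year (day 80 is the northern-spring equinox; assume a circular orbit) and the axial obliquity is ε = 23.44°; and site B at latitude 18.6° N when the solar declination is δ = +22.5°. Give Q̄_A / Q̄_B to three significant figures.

— Configuration A (φ=+37.1°):
Solar longitude: λ_s = 360° × (83 − 80)/365.25 = 2.957°.
sin δ = sin 23.44° × sin 2.957° = 0.02052, so δ = +1.176°.
cos H₀ = −tan(+37.1°) tan(+1.176°) = -0.0155, H₀ = 1.5863 rad.
Bracket: H₀ sin φ sin δ + cos φ cos δ sin H₀ = 1.5863×0.60321×0.02052 + 0.79758×0.99979×0.99988 = 0.019635 + 0.797317 = 0.816952.
Q̄ = (S₀/π) × [bracket] = (1361/π) × 0.816952 = 353.92 W/m².
— Configuration B (φ=+18.6°):
cos H₀ = −tan(+18.6°) tan(+22.500°) = -0.1394, H₀ = 1.7107 rad.
Bracket: H₀ sin φ sin δ + cos φ cos δ sin H₀ = 1.7107×0.31896×0.38268 + 0.94777×0.92388×0.99024 = 0.208807 + 0.867080 = 1.075887.
Q̄ = (S₀/π) × [bracket] = (1361/π) × 1.075887 = 466.10 W/m².
Ratio Q̄_A / Q̄_B = 353.92 / 466.10 = 0.7593.

Q̄_A / Q̄_B ≈ 0.759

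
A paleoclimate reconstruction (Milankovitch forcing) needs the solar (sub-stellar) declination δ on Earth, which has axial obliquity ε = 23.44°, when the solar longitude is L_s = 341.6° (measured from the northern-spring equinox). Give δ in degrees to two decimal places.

sin δ = sin ε · sin L_s = sin 23.44° × sin 341.6° = -0.125562.
δ = arcsin(-0.125562) = -7.21°.

δ = -7.21°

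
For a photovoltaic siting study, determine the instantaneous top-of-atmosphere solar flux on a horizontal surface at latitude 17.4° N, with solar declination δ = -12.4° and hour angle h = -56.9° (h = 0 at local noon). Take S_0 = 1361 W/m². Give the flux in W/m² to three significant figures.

605 W/m²

cos θ_z = sin ϕ sin δ + cos ϕ cos δ cos h = -0.064215 + 0.508956 = 0.444741.
Flux = S_0 · cos θ_z = 1361 × 0.444741 = 605.3 W/m².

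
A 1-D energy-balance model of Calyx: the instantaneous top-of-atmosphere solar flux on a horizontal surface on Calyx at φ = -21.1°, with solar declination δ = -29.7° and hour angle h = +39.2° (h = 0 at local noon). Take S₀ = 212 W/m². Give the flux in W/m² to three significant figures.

cos θ_z = sin φ sin δ + cos φ cos δ cos h = 0.178364 + 0.628009 = 0.806373.
Flux = S₀ · cos θ_z = 212 × 0.806373 = 171.0 W/m².

171 W/m²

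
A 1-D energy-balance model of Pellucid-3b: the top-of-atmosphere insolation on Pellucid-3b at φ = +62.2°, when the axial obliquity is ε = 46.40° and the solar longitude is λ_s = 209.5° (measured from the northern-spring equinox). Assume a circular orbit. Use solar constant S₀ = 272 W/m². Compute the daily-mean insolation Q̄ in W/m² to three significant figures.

Q̄ ≈ 5.23 W/m²

Solar declination: sin δ = sin ε · sin λ_s = sin 46.40° × sin 209.5° = -0.35660, so δ = -20.891°.
cos H₀ = −tan(+62.2°) tan(-20.891°) = 0.7239, H₀ = 0.7613 rad.
Bracket: H₀ sin φ sin δ + cos φ cos δ sin H₀ = 0.7613×0.88458×-0.35660 + 0.46639×0.93426×0.68986 = -0.240145 + 0.300592 = 0.060447.
Q̄ = (S₀/π) × [bracket] = (272/π) × 0.060447 = 5.234 W/m².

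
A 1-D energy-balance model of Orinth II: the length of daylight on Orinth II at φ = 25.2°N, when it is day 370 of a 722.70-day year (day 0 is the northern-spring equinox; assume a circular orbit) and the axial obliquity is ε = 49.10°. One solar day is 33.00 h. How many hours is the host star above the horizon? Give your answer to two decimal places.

Solar longitude: λ_s = 360° × (370 − 0)/722.70 = 184.309°.
sin δ = sin 49.10° × sin 184.309° = -0.05679, so δ = -3.256°.
cos H₀ = −tan φ · tan δ = −tan(+25.2°) × tan(-3.256°) = 0.0268, so H₀ = 1.5440 rad = 88.47°.
Daylight = 2H₀/(2π) × 33.00 h = (1.5440/π) × 33.00 = 16.22 h.

16.22 h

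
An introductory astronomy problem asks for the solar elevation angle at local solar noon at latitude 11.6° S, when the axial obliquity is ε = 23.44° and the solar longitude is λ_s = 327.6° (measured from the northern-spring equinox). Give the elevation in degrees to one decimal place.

Solar declination: sin δ = sin ε · sin λ_s = sin 23.44° × sin 327.6° = -0.21315, so δ = -12.307°.
At local noon the hour angle is zero, so the zenith angle equals |φ − δ| = |-11.6° − (-12.307°)| = 0.707°.
Elevation = 90° − 0.707° = 89.3°.

89.3°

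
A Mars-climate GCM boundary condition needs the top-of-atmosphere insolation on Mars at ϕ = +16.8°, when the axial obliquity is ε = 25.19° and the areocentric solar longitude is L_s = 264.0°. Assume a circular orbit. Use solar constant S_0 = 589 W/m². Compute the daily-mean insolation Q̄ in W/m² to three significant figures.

sin δ = sin 25.19° × sin 264.0° = -0.42329, so δ = -25.042°.
cos h₀ = −tan(+16.8°) tan(-25.042°) = 0.1411, h₀ = 1.4293 rad.
Bracket: h₀ sin ϕ sin δ + cos ϕ cos δ sin h₀ = 1.4293×0.28903×-0.42329 + 0.95732×0.90599×0.99000 = -0.174866 + 0.858649 = 0.683783.
Q̄ = (S_0/π) × [bracket] = (589/π) × 0.683783 = 128.2 W/m².

Q̄ ≈ 128 W/m²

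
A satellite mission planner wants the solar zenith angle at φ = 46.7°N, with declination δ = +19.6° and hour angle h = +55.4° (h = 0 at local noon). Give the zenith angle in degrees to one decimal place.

cos θ_z = sin φ sin δ + cos φ cos δ cos h = 0.244133 + 0.366873 = 0.611006.
θ_z = arccos(0.611006) = 52.3°.

θ_z = 52.3°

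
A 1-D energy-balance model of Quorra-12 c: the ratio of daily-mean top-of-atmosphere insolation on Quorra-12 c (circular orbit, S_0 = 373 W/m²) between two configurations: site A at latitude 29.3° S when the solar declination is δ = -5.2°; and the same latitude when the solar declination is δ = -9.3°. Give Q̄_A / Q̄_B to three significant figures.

— Configuration A (ϕ=-29.3°):
cos h₀ = −tan(-29.3°) tan(-5.200°) = -0.0511, h₀ = 1.6219 rad.
Bracket: h₀ sin ϕ sin δ + cos ϕ cos δ sin h₀ = 1.6219×-0.48938×-0.09063 + 0.87207×0.99588×0.99870 = 0.071935 + 0.867348 = 0.939283.
Q̄ = (S_0/π) × [bracket] = (373/π) × 0.939283 = 111.52 W/m².
— Configuration B (ϕ=-29.3°):
cos h₀ = −tan(-29.3°) tan(-9.300°) = -0.0919, h₀ = 1.6628 rad.
Bracket: h₀ sin ϕ sin δ + cos ϕ cos δ sin h₀ = 1.6628×-0.48938×-0.16160 + 0.87207×0.98686×0.99577 = 0.131501 + 0.856971 = 0.988472.
Q̄ = (S_0/π) × [bracket] = (373/π) × 0.988472 = 117.36 W/m².
Ratio Q̄_A / Q̄_B = 111.52 / 117.36 = 0.9502.

Q̄_A / Q̄_B ≈ 0.950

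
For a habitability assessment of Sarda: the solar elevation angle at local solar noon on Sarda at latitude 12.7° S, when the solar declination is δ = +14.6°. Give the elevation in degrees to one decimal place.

At local noon the hour angle is zero, so the zenith angle equals |φ − δ| = |-12.7° − (+14.600°)| = 27.300°.
Elevation = 90° − 27.300° = 62.7°.

62.7°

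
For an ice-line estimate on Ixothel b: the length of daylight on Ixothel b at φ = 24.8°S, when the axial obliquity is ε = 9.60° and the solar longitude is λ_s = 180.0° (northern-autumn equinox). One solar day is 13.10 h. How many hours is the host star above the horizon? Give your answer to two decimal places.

Solar declination: sin δ = sin ε · sin λ_s = sin 9.60° × sin 180.0° = 0.00000, so δ = +0.000°.
cos H₀ = −tan φ · tan δ = −tan(-24.8°) × tan(+0.000°) = 0.0000, so H₀ = 1.5708 rad = 90.00°.
Daylight = 2H₀/(2π) × 13.10 h = (1.5708/π) × 13.10 = 6.55 h.

6.55 h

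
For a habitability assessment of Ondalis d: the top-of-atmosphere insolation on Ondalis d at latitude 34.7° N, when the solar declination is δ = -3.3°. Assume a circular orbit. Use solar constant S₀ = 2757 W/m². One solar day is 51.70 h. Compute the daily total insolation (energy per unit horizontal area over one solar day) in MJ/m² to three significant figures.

cos H₀ = −tan(+34.7°) tan(-3.300°) = 0.0399, H₀ = 1.5309 rad.
Bracket: H₀ sin φ sin δ + cos φ cos δ sin H₀ = 1.5309×0.56928×-0.05756 + 0.82214×0.99834×0.99920 = -0.050164 + 0.820119 = 0.769955.
Q̄ = (S₀/π) × [bracket] = (2757/π) × 0.769955 = 675.70 W/m².
Daily total = Q̄ × 51.70 h × 3600 s/h = 675.70 × 51.70 × 3600 / 10⁶ = 125.8 MJ/m².

126 MJ/m²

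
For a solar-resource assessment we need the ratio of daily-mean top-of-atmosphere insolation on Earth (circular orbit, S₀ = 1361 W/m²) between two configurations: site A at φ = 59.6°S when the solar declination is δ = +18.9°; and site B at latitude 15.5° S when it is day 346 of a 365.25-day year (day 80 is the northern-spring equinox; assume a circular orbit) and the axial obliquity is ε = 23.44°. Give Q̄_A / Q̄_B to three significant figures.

— Configuration A (φ=-59.6°):
cos H₀ = −tan(-59.6°) tan(+18.900°) = 0.5836, H₀ = 0.9477 rad.
Bracket: H₀ sin φ sin δ + cos φ cos δ sin H₀ = 0.9477×-0.86251×0.32392 + 0.50603×0.94609×0.81207 = -0.264772 + 0.388778 = 0.124006.
Q̄ = (S₀/π) × [bracket] = (1361/π) × 0.124006 = 53.722 W/m².
— Configuration B (φ=-15.5°):
Solar longitude: λ_s = 360° × (346 − 80)/365.25 = 262.177°.
sin δ = sin 23.44° × sin 262.177° = -0.39409, so δ = -23.209°.
cos H₀ = −tan(-15.5°) tan(-23.209°) = -0.1189, H₀ = 1.6900 rad.
Bracket: H₀ sin φ sin δ + cos φ cos δ sin H₀ = 1.6900×-0.26724×-0.39409 + 0.96363×0.91907×0.99290 = 0.177985 + 0.879355 = 1.057340.
Q̄ = (S₀/π) × [bracket] = (1361/π) × 1.057340 = 458.06 W/m².
Ratio Q̄_A / Q̄_B = 53.722 / 458.06 = 0.1173.

Q̄_A / Q̄_B ≈ 0.117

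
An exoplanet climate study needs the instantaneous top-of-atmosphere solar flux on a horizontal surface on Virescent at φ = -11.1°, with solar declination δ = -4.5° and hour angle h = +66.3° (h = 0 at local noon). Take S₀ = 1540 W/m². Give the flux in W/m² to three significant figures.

cos θ_z = sin φ sin δ + cos φ cos δ cos h = 0.015105 + 0.393213 = 0.408318.
Flux = S₀ · cos θ_z = 1540 × 0.408318 = 628.8 W/m².

629 W/m²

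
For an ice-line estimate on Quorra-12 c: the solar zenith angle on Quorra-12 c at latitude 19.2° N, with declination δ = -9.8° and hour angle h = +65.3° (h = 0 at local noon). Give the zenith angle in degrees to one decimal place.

cos θ_z = sin φ sin δ + cos φ cos δ cos h = -0.055976 + 0.388865 = 0.332889.
θ_z = arccos(0.332889) = 70.6°.

θ_z = 70.6°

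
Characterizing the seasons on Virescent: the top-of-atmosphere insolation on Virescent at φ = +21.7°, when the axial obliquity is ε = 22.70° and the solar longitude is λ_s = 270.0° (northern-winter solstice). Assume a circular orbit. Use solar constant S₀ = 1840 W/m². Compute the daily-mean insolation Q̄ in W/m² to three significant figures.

Q̄ ≈ 378 W/m²

Solar declination: sin δ = sin ε · sin λ_s = sin 22.70° × sin 270.0° = -0.38591, so δ = -22.700°.
cos H₀ = −tan(+21.7°) tan(-22.700°) = 0.1665, H₀ = 1.4036 rad.
Bracket: H₀ sin φ sin δ + cos φ cos δ sin H₀ = 1.4036×0.36975×-0.38591 + 0.92913×0.92254×0.98605 = -0.200280 + 0.845202 = 0.644922.
Q̄ = (S₀/π) × [bracket] = (1840/π) × 0.644922 = 377.7 W/m².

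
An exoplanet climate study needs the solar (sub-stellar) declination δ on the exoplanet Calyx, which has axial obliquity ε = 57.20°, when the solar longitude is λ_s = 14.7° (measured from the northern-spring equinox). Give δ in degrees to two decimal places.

sin δ = sin ε · sin λ_s = sin 57.20° × sin 14.7° = 0.213300.
δ = arcsin(0.213300) = +12.32°.

δ = +12.32°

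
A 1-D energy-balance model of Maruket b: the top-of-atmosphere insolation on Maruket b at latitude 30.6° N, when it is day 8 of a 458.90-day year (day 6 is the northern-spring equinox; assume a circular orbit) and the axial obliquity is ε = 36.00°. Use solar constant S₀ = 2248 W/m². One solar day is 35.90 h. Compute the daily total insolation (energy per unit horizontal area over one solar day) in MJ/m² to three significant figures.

Solar longitude: λ_s = 360° × (8 − 6)/458.90 = 1.569°.
sin δ = sin 36.00° × sin 1.569° = 0.01609, so δ = +0.922°.
cos H₀ = −tan(+30.6°) tan(+0.922°) = -0.0095, H₀ = 1.5803 rad.
Bracket: H₀ sin φ sin δ + cos φ cos δ sin H₀ = 1.5803×0.50904×0.01609 + 0.86074×0.99987×0.99995 = 0.012943 + 0.860585 = 0.873528.
Q̄ = (S₀/π) × [bracket] = (2248/π) × 0.873528 = 625.06 W/m².
Daily total = Q̄ × 35.90 h × 3600 s/h = 625.06 × 35.90 × 3600 / 10⁶ = 80.78 MJ/m².

80.8 MJ/m²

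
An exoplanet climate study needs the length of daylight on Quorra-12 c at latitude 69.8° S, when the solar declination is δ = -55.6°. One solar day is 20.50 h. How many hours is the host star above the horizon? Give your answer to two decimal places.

20.50 h

Sunrise equation: cos H₀ = −tan φ · tan δ = -3.9694 ≤ −1, so the host star never sets (polar day) and H₀ = π.
Daylight = 2H₀/(2π) × 20.50 h = (3.1416/π) × 20.50 = 20.50 h.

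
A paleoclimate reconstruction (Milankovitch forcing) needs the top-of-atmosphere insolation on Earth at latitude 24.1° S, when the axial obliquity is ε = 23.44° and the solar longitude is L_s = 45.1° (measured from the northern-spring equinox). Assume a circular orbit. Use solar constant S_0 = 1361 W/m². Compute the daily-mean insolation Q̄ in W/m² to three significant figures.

Q̄ ≈ 304 W/m²

Solar declination: sin δ = sin ε · sin L_s = sin 23.44° × sin 45.1° = 0.28177, so δ = +16.366°.
cos h₀ = −tan(-24.1°) tan(+16.366°) = 0.1314, h₀ = 1.4391 rad.
Bracket: h₀ sin ϕ sin δ + cos ϕ cos δ sin h₀ = 1.4391×-0.40833×0.28177 + 0.91283×0.95948×0.99133 = -0.165576 + 0.868249 = 0.702673.
Q̄ = (S_0/π) × [bracket] = (1361/π) × 0.702673 = 304.4 W/m².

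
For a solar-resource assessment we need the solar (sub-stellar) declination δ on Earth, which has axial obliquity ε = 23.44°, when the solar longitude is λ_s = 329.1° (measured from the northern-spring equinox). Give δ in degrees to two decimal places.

δ = -11.79°

sin δ = sin ε · sin λ_s = sin 23.44° × sin 329.1° = -0.204281.
δ = arcsin(-0.204281) = -11.79°.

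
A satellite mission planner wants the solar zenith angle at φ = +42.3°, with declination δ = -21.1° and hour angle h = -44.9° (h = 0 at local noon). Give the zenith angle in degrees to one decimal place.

cos θ_z = sin φ sin δ + cos φ cos δ cos h = -0.242282 + 0.488784 = 0.246502.
θ_z = arccos(0.246502) = 75.7°.

θ_z = 75.7°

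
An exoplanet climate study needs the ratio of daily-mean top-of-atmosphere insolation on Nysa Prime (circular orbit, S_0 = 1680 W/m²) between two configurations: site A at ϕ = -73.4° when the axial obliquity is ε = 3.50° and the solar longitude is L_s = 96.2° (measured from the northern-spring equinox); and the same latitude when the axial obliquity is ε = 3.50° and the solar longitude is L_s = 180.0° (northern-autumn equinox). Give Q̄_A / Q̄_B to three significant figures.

Q̄_A / Q̄_B ≈ 0.699

— Configuration A (ϕ=-73.4°):
Solar declination: sin δ = sin ε · sin L_s = sin 3.50° × sin 96.2° = 0.06069, so δ = +3.480°.
cos h₀ = −tan(-73.4°) tan(+3.480°) = 0.2040, h₀ = 1.3654 rad.
Bracket: h₀ sin ϕ sin δ + cos ϕ cos δ sin h₀ = 1.3654×-0.95832×0.06069 + 0.28569×0.99816×0.97898 = -0.079412 + 0.279170 = 0.199758.
Q̄ = (S_0/π) × [bracket] = (1680/π) × 0.199758 = 106.82 W/m².
— Configuration B (ϕ=-73.4°):
Solar declination: sin δ = sin ε · sin L_s = sin 3.50° × sin 180.0° = 0.00000, so δ = +0.000°.
cos h₀ = −tan(-73.4°) tan(+0.000°) = 0.0000, h₀ = 1.5708 rad.
Bracket: h₀ sin ϕ sin δ + cos ϕ cos δ sin h₀ = 1.5708×-0.95832×0.00000 + 0.28569×1.00000×1.00000 = -0.000000 + 0.285690 = 0.285690.
Q̄ = (S_0/π) × [bracket] = (1680/π) × 0.285690 = 152.78 W/m².
Ratio Q̄_A / Q̄_B = 106.82 / 152.78 = 0.6992.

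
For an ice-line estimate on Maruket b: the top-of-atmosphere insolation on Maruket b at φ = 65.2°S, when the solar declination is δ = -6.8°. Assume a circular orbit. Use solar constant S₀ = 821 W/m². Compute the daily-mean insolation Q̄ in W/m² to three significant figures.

cos H₀ = −tan(-65.2°) tan(-6.800°) = -0.2581, H₀ = 1.8318 rad.
Bracket: H₀ sin φ sin δ + cos φ cos δ sin H₀ = 1.8318×-0.90778×-0.11840 + 0.41945×0.99297×0.96613 = 0.196884 + 0.402394 = 0.599278.
Q̄ = (S₀/π) × [bracket] = (821/π) × 0.599278 = 156.6 W/m².

Q̄ ≈ 157 W/m²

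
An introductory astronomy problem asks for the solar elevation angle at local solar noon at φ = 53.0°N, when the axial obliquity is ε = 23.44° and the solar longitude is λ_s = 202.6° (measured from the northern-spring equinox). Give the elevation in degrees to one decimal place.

28.2°

Solar declination: sin δ = sin ε · sin λ_s = sin 23.44° × sin 202.6° = -0.15287, so δ = -8.793°.
At local noon the hour angle is zero, so the zenith angle equals |φ − δ| = |+53.0° − (-8.793°)| = 61.793°.
Elevation = 90° − 61.793° = 28.2°.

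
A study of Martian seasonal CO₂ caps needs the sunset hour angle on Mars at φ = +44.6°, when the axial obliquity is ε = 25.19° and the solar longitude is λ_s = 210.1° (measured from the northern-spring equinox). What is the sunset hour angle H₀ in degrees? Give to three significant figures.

H₀ = 77.6°

Solar declination: sin δ = sin ε · sin λ_s = sin 25.19° × sin 210.1° = -0.21345, so δ = -12.325°.
cos H₀ = −tan φ · tan δ = −tan(+44.6°) × tan(-12.325°) = 0.2155, so H₀ = 1.3536 rad = 77.56°.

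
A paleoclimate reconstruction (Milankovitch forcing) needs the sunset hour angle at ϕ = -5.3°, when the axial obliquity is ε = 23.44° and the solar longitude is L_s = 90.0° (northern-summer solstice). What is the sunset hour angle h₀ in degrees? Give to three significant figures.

h₀ = 87.7°

Solar declination: sin δ = sin ε · sin L_s = sin 23.44° × sin 90.0° = 0.39779, so δ = +23.440°.
cos h₀ = −tan ϕ · tan δ = −tan(-5.3°) × tan(+23.440°) = 0.0402, so h₀ = 1.5306 rad = 87.69°.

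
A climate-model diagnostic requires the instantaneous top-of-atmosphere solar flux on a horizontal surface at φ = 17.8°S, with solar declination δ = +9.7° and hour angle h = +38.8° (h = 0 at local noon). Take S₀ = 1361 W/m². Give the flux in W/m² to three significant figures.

925 W/m²

cos θ_z = sin φ sin δ + cos φ cos δ cos h = -0.051506 + 0.731422 = 0.679916.
Flux = S₀ · cos θ_z = 1361 × 0.679916 = 925.4 W/m².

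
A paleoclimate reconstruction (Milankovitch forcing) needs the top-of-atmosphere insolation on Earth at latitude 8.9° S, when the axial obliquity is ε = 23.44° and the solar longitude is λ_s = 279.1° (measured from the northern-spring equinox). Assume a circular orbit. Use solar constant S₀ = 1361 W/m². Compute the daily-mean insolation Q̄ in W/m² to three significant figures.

Q̄ ≈ 436 W/m²

Solar declination: sin δ = sin ε · sin λ_s = sin 23.44° × sin 279.1° = -0.39278, so δ = -23.128°.
cos H₀ = −tan(-8.9°) tan(-23.128°) = -0.0669, H₀ = 1.6377 rad.
Bracket: H₀ sin φ sin δ + cos φ cos δ sin H₀ = 1.6377×-0.15471×-0.39278 + 0.98796×0.91963×0.99776 = 0.099518 + 0.906522 = 1.006040.
Q̄ = (S₀/π) × [bracket] = (1361/π) × 1.006040 = 435.8 W/m².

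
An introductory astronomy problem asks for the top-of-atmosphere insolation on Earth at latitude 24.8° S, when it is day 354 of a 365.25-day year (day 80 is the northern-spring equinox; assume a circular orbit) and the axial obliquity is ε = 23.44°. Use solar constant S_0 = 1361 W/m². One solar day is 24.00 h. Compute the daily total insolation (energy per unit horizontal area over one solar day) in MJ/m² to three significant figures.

Solar longitude: L_s = 360° × (354 − 80)/365.25 = 270.062°.
sin δ = sin 23.44° × sin 270.062° = -0.39779, so δ = -23.440°.
cos h₀ = −tan(-24.8°) tan(-23.440°) = -0.2003, h₀ = 1.7725 rad.
Bracket: h₀ sin ϕ sin δ + cos ϕ cos δ sin h₀ = 1.7725×-0.41945×-0.39779 + 0.90778×0.91748×0.97973 = 0.295747 + 0.815988 = 1.111735.
Q̄ = (S_0/π) × [bracket] = (1361/π) × 1.111735 = 481.63 W/m².
Daily total = Q̄ × 24.00 h × 3600 s/h = 481.63 × 24.00 × 3600 / 10⁶ = 41.61 MJ/m².

41.6 MJ/m²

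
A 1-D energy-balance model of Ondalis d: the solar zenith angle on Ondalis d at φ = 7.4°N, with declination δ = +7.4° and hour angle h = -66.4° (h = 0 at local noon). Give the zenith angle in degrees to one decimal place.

cos θ_z = sin φ sin δ + cos φ cos δ cos h = 0.016588 + 0.393708 = 0.410296.
θ_z = arccos(0.410296) = 65.8°.

θ_z = 65.8°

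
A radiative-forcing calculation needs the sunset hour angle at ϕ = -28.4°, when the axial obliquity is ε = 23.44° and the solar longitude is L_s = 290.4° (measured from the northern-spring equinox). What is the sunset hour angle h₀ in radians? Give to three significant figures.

Solar declination: sin δ = sin ε · sin L_s = sin 23.44° × sin 290.4° = -0.37284, so δ = -21.891°.
cos h₀ = −tan ϕ · tan δ = −tan(-28.4°) × tan(-21.891°) = -0.2173, so h₀ = 1.7898 rad = 102.55°.

h₀ = 1.79 rad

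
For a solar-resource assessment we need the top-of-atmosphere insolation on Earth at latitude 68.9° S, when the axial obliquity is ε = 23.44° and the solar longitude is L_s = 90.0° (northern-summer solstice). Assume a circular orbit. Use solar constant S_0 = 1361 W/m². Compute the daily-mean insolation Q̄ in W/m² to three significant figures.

Q̄ ≈ 0.00 W/m²

Solar declination: sin δ = sin ε · sin L_s = sin 23.44° × sin 90.0° = 0.39779, so δ = +23.440°.
cos h₀ = −tan(-68.9°) tan(+23.440°) = 1.1236 ≥ 1 ⇒ polar night, h₀ = 0 and Q̄ = 0.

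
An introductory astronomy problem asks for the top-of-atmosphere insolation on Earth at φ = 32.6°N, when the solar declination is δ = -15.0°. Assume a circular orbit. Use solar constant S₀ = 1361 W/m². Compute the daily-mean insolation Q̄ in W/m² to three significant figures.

cos H₀ = −tan(+32.6°) tan(-15.000°) = 0.1714, H₀ = 1.3986 rad.
Bracket: H₀ sin φ sin δ + cos φ cos δ sin H₀ = 1.3986×0.53877×-0.25882 + 0.84245×0.96593×0.98521 = -0.195027 + 0.801712 = 0.606685.
Q̄ = (S₀/π) × [bracket] = (1361/π) × 0.606685 = 262.8 W/m².

Q̄ ≈ 263 W/m²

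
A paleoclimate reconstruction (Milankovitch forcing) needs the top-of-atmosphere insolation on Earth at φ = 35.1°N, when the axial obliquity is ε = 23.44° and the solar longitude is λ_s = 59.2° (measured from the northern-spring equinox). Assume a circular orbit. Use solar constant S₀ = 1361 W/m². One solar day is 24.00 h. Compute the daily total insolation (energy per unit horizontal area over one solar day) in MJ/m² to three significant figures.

41.3 MJ/m²

Solar declination: sin δ = sin ε · sin λ_s = sin 23.44° × sin 59.2° = 0.34168, so δ = +19.980°.
cos H₀ = −tan(+35.1°) tan(+19.980°) = -0.2555, H₀ = 1.8292 rad.
Bracket: H₀ sin φ sin δ + cos φ cos δ sin H₀ = 1.8292×0.57501×0.34168 + 0.81815×0.93981×0.96680 = 0.359382 + 0.743378 = 1.102760.
Q̄ = (S₀/π) × [bracket] = (1361/π) × 1.102760 = 477.74 W/m².
Daily total = Q̄ × 24.00 h × 3600 s/h = 477.74 × 24.00 × 3600 / 10⁶ = 41.28 MJ/m².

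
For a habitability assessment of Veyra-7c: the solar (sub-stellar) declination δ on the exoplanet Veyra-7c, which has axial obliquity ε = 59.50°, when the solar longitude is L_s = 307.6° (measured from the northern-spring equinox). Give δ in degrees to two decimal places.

sin δ = sin ε · sin L_s = sin 59.50° × sin 307.6° = -0.682660.
δ = arcsin(-0.682660) = -43.05°.

δ = -43.05°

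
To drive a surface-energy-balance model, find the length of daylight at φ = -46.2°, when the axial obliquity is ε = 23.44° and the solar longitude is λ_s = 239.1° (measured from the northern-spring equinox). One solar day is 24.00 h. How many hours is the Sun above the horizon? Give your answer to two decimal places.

Solar declination: sin δ = sin ε · sin λ_s = sin 23.44° × sin 239.1° = -0.34133, so δ = -19.958°.
cos H₀ = −tan φ · tan δ = −tan(-46.2°) × tan(-19.958°) = -0.3787, so H₀ = 1.9592 rad = 112.25°.
Daylight = 2H₀/(2π) × 24.00 h = (1.9592/π) × 24.00 = 14.97 h.

14.97 h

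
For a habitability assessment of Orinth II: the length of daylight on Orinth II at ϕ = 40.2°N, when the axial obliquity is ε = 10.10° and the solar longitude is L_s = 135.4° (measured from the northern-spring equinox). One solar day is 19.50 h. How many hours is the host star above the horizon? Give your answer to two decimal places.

10.40 h

Solar declination: sin δ = sin ε · sin L_s = sin 10.10° × sin 135.4° = 0.12313, so δ = +7.073°.
cos h₀ = −tan ϕ · tan δ = −tan(+40.2°) × tan(+7.073°) = -0.1049, so h₀ = 1.6758 rad = 96.02°.
Daylight = 2h₀/(2π) × 19.50 h = (1.6758/π) × 19.50 = 10.40 h.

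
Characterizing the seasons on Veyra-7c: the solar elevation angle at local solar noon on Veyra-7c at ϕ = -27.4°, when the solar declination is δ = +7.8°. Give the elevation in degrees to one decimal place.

At local noon the hour angle is zero, so the zenith angle equals |ϕ − δ| = |-27.4° − (+7.800°)| = 35.200°.
Elevation = 90° − 35.200° = 54.8°.

54.8°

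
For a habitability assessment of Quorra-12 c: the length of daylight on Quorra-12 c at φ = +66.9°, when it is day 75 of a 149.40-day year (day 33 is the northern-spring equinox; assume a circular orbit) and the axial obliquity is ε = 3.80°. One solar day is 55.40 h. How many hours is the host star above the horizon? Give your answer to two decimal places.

30.40 h

Solar longitude: λ_s = 360° × (75 − 33)/149.40 = 101.205°.
sin δ = sin 3.80° × sin 101.205° = 0.06501, so δ = +3.727°.
cos H₀ = −tan φ · tan δ = −tan(+66.9°) × tan(+3.727°) = -0.1527, so H₀ = 1.7241 rad = 98.79°.
Daylight = 2H₀/(2π) × 55.40 h = (1.7241/π) × 55.40 = 30.40 h.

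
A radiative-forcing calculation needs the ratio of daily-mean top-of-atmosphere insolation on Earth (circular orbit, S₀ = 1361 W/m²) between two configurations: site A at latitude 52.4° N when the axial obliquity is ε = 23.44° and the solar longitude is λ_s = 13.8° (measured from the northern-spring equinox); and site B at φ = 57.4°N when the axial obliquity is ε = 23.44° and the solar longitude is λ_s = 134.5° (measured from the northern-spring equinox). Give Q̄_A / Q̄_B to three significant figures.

— Configuration A (φ=+52.4°):
Solar declination: sin δ = sin ε · sin λ_s = sin 23.44° × sin 13.8° = 0.09489, so δ = +5.445°.
cos H₀ = −tan(+52.4°) tan(+5.445°) = -0.1238, H₀ = 1.6949 rad.
Bracket: H₀ sin φ sin δ + cos φ cos δ sin H₀ = 1.6949×0.79229×0.09489 + 0.61015×0.99549×0.99231 = 0.127423 + 0.602727 = 0.730150.
Q̄ = (S₀/π) × [bracket] = (1361/π) × 0.730150 = 316.32 W/m².
— Configuration B (φ=+57.4°):
Solar declination: sin δ = sin ε · sin λ_s = sin 23.44° × sin 134.5° = 0.28372, so δ = +16.483°.
cos H₀ = −tan(+57.4°) tan(+16.483°) = -0.4627, H₀ = 2.0518 rad.
Bracket: H₀ sin φ sin δ + cos φ cos δ sin H₀ = 2.0518×0.84245×0.28372 + 0.53877×0.95891×0.88654 = 0.490421 + 0.458015 = 0.948436.
Q̄ = (S₀/π) × [bracket] = (1361/π) × 0.948436 = 410.88 W/m².
Ratio Q̄_A / Q̄_B = 316.32 / 410.88 = 0.7699.

Q̄_A / Q̄_B ≈ 0.770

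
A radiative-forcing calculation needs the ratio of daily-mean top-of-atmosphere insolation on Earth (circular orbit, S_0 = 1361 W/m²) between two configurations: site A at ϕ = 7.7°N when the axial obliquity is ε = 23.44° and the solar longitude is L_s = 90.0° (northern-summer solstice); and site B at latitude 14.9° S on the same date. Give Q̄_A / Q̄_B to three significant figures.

— Configuration A (ϕ=+7.7°):
Solar declination: sin δ = sin ε · sin L_s = sin 23.44° × sin 90.0° = 0.39779, so δ = +23.440°.
cos h₀ = −tan(+7.7°) tan(+23.440°) = -0.0586, h₀ = 1.6295 rad.
Bracket: h₀ sin ϕ sin δ + cos ϕ cos δ sin h₀ = 1.6295×0.13399×0.39779 + 0.99098×0.91748×0.99828 = 0.086852 + 0.907640 = 0.994492.
Q̄ = (S_0/π) × [bracket] = (1361/π) × 0.994492 = 430.83 W/m².
— Configuration B (ϕ=-14.9°):
cos h₀ = −tan(-14.9°) tan(+23.440°) = 0.1154, h₀ = 1.4552 rad.
Bracket: h₀ sin ϕ sin δ + cos ϕ cos δ sin h₀ = 1.4552×-0.25713×0.39779 + 0.96638×0.91748×0.99332 = -0.148843 + 0.880712 = 0.731869.
Q̄ = (S_0/π) × [bracket] = (1361/π) × 0.731869 = 317.06 W/m².
Ratio Q̄_A / Q̄_B = 430.83 / 317.06 = 1.359.

Q̄_A / Q̄_B ≈ 1.36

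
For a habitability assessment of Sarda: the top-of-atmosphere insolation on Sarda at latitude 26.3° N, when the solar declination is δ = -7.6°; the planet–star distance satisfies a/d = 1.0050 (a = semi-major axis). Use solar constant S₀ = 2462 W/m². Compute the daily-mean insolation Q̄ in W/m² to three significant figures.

Q̄ ≈ 632 W/m²

cos H₀ = −tan(+26.3°) tan(-7.600°) = 0.0659, H₀ = 1.5048 rad.
Bracket: H₀ sin φ sin δ + cos φ cos δ sin H₀ = 1.5048×0.44307×-0.13226 + 0.89649×0.99122×0.99782 = -0.088182 + 0.886682 = 0.798500.
Inverse-square distance factor (a/d)² = 1.0050² = 1.010025.
Q̄ = (S₀/π) × 1.010025 × [bracket] = (2462/π) × 1.010025 × 0.798500 = 632.0 W/m².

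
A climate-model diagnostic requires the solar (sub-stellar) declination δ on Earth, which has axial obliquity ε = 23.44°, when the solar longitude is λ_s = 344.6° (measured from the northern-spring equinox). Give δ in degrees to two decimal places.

sin δ = sin ε · sin λ_s = sin 23.44° × sin 344.6° = -0.105635.
δ = arcsin(-0.105635) = -6.06°.

δ = -6.06°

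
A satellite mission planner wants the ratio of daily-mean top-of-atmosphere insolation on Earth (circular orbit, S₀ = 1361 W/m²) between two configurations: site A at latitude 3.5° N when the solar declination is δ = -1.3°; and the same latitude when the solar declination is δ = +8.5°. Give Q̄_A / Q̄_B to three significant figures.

Q̄_A / Q̄_B ≈ 0.994

— Configuration A (φ=+3.5°):
cos H₀ = −tan(+3.5°) tan(-1.300°) = 0.0014, H₀ = 1.5694 rad.
Bracket: H₀ sin φ sin δ + cos φ cos δ sin H₀ = 1.5694×0.06105×-0.02269 + 0.99813×0.99974×1.00000 = -0.002174 + 0.997870 = 0.995696.
Q̄ = (S₀/π) × [bracket] = (1361/π) × 0.995696 = 431.36 W/m².
— Configuration B (φ=+3.5°):
cos H₀ = −tan(+3.5°) tan(+8.500°) = -0.0091, H₀ = 1.5799 rad.
Bracket: H₀ sin φ sin δ + cos φ cos δ sin H₀ = 1.5799×0.06105×0.14781 + 0.99813×0.98902×0.99996 = 0.014257 + 0.987131 = 1.001388.
Q̄ = (S₀/π) × [bracket] = (1361/π) × 1.001388 = 433.82 W/m².
Ratio Q̄_A / Q̄_B = 431.36 / 433.82 = 0.9943.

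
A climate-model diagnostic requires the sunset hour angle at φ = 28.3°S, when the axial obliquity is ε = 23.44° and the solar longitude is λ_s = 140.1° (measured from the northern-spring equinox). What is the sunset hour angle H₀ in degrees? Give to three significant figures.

H₀ = 81.8°

Solar declination: sin δ = sin ε · sin λ_s = sin 23.44° × sin 140.1° = 0.25516, so δ = +14.783°.
cos H₀ = −tan φ · tan δ = −tan(-28.3°) × tan(+14.783°) = 0.1421, so H₀ = 1.4282 rad = 81.83°.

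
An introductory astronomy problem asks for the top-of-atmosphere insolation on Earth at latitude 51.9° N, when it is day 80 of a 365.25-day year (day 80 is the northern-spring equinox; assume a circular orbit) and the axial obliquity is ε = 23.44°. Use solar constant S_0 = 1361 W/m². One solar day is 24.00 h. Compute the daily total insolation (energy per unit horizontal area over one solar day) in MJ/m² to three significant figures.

Solar longitude: L_s = 360° × (80 − 80)/365.25 = 0.000°.
sin δ = sin 23.44° × sin 0.000° = 0.00000, so δ = +0.000°.
cos h₀ = −tan(+51.9°) tan(+0.000°) = -0.0000, h₀ = 1.5708 rad.
Bracket: h₀ sin ϕ sin δ + cos ϕ cos δ sin h₀ = 1.5708×0.78694×0.00000 + 0.61704×1.00000×1.00000 = 0.000000 + 0.617040 = 0.617040.
Q̄ = (S_0/π) × [bracket] = (1361/π) × 0.617040 = 267.31 W/m².
Daily total = Q̄ × 24.00 h × 3600 s/h = 267.31 × 24.00 × 3600 / 10⁶ = 23.10 MJ/m².

23.1 MJ/m²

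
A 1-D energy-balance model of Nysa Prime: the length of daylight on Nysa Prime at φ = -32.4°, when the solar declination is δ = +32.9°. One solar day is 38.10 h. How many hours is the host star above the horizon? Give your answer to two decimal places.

13.92 h

cos H₀ = −tan φ · tan δ = −tan(-32.4°) × tan(+32.900°) = 0.4106, so H₀ = 1.1477 rad = 65.76°.
Daylight = 2H₀/(2π) × 38.10 h = (1.1477/π) × 38.10 = 13.92 h.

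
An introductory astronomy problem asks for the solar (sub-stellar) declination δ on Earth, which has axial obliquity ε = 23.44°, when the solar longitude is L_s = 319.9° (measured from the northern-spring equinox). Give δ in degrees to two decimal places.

sin δ = sin ε · sin L_s = sin 23.44° × sin 319.9° = -0.256225.
δ = arcsin(-0.256225) = -14.85°.

δ = -14.85°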